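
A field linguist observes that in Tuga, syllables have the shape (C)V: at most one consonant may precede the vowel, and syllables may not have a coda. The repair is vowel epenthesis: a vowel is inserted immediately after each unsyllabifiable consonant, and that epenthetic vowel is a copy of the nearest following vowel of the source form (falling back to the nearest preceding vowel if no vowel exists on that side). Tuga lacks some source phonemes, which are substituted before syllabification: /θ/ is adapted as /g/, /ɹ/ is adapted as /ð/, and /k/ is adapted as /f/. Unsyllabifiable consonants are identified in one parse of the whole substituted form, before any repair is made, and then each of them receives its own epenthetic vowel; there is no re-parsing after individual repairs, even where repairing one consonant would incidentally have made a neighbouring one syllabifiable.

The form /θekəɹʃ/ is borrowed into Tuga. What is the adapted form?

gefəðəʃə

Substitution: /θ/ → /g/, /k/ → /f/, /ɹ/ → /ð/, giving /gefəðʃ/.
The consonants /ð/, /ʃ/ cannot be parsed into a legal (C)V syllable (no codas are permitted; onsets are limited to one consonant).
Each unlicensed consonant becomes the onset of a new syllable: /ð/ → /ðə/, /ʃ/ → /ʃə/.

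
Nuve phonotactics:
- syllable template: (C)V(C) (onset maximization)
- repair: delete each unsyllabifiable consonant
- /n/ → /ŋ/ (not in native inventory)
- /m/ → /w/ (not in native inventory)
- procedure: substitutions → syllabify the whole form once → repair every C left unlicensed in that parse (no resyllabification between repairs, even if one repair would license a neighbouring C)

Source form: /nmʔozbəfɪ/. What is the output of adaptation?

Substitution: /n/ → /ŋ/, /m/ → /w/, giving /ŋwʔozbəfɪ/.
Under (C)V(C), the unsyllabifiable consonants are /ŋ/, /w/ (at most one coda consonant is licensed; onsets are limited to one consonant).
Each unlicensed consonant is deleted: /ŋ/, /w/.

ʔozbəfɪ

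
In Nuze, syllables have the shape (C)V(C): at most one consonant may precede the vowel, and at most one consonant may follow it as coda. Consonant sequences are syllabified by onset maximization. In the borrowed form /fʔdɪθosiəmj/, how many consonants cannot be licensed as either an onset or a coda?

3

The consonants /f/, /ʔ/, /j/ cannot be parsed into a legal (C)V(C) syllable (at most one coda consonant is licensed; onsets are limited to one consonant).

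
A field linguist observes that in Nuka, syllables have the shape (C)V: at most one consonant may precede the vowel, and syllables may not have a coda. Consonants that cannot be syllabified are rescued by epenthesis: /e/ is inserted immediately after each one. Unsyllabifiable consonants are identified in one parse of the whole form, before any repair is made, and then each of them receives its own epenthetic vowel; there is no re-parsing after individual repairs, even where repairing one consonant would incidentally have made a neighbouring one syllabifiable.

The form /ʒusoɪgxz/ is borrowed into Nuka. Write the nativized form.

Syllabifying with onset maximization leaves /g/, /x/, /z/ stranded (no codas are permitted; onsets are limited to one consonant).
Epenthesis after each stranded consonant: /g/ → /ge/, /x/ → /xe/, /z/ → /ze/.

ʒusoɪgexeze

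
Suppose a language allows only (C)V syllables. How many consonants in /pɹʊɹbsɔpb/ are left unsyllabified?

The consonants /p/, /ɹ/, /b/, /p/, /b/ cannot be parsed into a legal (C)V syllable (no codas are permitted; onsets are limited to one consonant).

5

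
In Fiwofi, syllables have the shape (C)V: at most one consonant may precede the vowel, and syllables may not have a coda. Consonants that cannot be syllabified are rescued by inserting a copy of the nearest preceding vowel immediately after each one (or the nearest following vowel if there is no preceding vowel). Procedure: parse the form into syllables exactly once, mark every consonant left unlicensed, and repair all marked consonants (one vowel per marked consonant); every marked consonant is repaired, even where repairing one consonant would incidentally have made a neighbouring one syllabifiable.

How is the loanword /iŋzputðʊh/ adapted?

Syllabifying with onset maximization leaves /ŋ/, /z/, /t/, /h/ stranded (no codas are permitted; onsets are limited to one consonant).
Inserting the epenthetic vowel yields /ŋ/ → /ŋi/, /z/ → /zi/, /t/ → /tu/, /h/ → /hʊ/.

iŋiziputuðʊhʊ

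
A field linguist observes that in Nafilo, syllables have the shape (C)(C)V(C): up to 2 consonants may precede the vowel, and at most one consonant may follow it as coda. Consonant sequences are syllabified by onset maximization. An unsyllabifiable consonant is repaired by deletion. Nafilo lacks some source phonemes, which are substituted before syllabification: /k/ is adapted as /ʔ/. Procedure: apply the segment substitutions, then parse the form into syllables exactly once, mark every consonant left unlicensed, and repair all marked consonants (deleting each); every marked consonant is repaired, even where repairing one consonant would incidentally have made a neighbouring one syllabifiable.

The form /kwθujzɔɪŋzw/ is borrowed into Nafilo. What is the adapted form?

Substitution: /k/ → /ʔ/, giving /ʔwθujzɔɪŋzw/.
Under (C)(C)V(C), the unsyllabifiable consonants are /ʔ/, /z/, /w/ (at most one coda consonant is licensed; onsets may contain at most 2 consonants).
Deleting the stranded consonants removes /ʔ/, /z/, /w/.

wθujzɔɪŋ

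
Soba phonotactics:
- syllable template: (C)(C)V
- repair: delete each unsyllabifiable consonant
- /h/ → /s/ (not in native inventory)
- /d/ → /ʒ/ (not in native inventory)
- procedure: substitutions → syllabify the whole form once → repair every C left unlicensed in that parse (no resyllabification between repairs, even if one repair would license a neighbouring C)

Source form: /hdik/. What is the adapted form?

sʒi

Substitution: /h/ → /s/, /d/ → /ʒ/, giving /sʒik/.
The consonants /k/ cannot be parsed into a legal (C)(C)V syllable (no codas are permitted; onsets may contain at most 2 consonants).
Deletion applies to /k/.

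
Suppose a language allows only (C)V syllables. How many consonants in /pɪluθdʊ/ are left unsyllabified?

Syllabifying with onset maximization leaves /θ/ stranded (no codas are permitted; onsets are limited to one consonant).

1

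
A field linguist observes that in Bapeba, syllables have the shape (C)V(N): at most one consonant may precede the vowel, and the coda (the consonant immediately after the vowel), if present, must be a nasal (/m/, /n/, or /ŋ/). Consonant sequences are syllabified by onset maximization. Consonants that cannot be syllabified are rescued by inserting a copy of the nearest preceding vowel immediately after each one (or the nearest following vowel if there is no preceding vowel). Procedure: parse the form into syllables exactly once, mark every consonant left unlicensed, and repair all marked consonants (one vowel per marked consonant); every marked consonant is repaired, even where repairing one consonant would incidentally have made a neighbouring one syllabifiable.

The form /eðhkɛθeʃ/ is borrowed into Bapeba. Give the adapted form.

The consonants /ð/, /h/, /ʃ/ cannot be parsed into a legal (C)V(N) syllable (only a nasal (/m/, /n/, or /ŋ/) is licensed in coda position; onsets are limited to one consonant).
Each unlicensed consonant becomes the onset of a new syllable: /ð/ → /ðe/, /h/ → /he/, /ʃ/ → /ʃe/.

eðehekɛθeʃe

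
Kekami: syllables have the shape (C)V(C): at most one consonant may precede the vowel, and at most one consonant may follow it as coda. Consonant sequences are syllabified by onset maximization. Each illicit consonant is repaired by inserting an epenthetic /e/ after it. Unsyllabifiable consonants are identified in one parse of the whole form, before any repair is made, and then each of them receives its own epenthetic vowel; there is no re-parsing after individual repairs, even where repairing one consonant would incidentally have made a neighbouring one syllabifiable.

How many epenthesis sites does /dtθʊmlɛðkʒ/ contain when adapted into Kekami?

The unsyllabifiable consonants are /d/, /t/, /k/, /ʒ/; each receives one epenthetic vowel.

4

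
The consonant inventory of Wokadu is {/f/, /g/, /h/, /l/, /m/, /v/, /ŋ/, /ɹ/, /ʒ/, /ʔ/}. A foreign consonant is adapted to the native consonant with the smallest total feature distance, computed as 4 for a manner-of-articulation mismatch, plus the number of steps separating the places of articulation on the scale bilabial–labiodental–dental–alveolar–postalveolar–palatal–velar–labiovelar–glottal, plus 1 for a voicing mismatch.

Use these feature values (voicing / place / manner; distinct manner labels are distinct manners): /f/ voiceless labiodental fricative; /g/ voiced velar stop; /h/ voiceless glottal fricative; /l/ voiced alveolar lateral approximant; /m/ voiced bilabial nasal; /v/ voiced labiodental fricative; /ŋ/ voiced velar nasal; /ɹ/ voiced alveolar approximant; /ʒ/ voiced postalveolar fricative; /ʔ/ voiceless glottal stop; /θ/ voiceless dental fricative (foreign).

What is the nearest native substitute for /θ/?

f

/f/ is closest: same manner (fricative), place distance 1 (dental→labiodental), same voicing; total 1. Next closest is /v/ at distance 2.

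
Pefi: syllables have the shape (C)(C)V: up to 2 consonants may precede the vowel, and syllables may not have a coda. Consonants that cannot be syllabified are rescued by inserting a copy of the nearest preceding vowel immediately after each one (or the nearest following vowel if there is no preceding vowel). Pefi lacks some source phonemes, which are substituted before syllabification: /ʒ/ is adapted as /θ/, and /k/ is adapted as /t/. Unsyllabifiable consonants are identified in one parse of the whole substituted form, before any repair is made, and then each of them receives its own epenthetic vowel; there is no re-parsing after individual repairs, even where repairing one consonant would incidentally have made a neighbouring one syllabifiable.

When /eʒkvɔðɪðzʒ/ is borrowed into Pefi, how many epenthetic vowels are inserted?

4

After substitution the input is /eθtvɔðɪðzθ/.
The unsyllabifiable consonants are /θ/, /ð/, /z/, /θ/; each receives one epenthetic vowel.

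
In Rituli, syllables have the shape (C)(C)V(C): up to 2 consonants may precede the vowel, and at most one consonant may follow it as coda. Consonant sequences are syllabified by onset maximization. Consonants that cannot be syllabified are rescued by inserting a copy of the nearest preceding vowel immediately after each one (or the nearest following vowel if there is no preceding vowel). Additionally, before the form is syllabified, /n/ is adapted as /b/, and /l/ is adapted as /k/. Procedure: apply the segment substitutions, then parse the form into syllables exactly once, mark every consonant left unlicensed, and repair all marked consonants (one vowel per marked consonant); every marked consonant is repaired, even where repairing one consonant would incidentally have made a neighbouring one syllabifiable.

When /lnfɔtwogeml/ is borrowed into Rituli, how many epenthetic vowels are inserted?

2

After substitution the input is /kbfɔtwogemk/.
The unsyllabifiable consonants are /k/, /k/; each receives one epenthetic vowel.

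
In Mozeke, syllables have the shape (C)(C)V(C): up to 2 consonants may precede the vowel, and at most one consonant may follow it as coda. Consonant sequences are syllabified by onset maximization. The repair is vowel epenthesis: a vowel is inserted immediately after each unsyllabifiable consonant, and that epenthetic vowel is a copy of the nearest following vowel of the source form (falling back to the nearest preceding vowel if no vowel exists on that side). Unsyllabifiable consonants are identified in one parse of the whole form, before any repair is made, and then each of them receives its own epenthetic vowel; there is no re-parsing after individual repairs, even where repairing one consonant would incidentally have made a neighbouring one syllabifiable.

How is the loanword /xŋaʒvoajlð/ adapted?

xŋaʒvoajlaða

Syllabifying with onset maximization leaves /l/, /ð/ stranded (at most one coda consonant is licensed; onsets may contain at most 2 consonants).
Each unlicensed consonant becomes the onset of a new syllable: /l/ → /la/, /ð/ → /ða/.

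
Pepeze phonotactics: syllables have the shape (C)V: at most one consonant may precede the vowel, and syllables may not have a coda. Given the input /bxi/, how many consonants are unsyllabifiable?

Under (C)V, the unsyllabifiable consonants are /b/ (no codas are permitted; onsets are limited to one consonant).

1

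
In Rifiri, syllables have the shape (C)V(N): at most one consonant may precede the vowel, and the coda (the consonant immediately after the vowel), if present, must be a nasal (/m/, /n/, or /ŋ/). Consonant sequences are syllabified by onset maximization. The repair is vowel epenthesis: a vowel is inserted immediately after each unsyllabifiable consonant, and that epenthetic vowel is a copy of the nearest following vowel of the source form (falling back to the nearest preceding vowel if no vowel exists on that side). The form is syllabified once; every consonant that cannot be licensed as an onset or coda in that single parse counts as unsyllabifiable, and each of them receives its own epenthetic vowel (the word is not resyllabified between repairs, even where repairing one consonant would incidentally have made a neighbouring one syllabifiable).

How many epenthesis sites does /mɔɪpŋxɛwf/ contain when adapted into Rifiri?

The unsyllabifiable consonants are /p/, /ŋ/, /w/, /f/; each receives one epenthetic vowel.

4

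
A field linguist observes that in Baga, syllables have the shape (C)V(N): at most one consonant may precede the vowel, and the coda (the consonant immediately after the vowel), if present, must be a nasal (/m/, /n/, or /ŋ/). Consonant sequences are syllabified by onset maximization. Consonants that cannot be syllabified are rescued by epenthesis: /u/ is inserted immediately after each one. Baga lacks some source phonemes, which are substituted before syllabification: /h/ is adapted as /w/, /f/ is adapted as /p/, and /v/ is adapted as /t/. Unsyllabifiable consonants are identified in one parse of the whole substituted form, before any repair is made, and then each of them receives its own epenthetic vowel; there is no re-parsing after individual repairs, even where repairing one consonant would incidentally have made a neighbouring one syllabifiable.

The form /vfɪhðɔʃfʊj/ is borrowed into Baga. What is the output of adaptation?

tupɪwuðɔʃupʊju

Substitution: /v/ → /t/, /f/ → /p/, /h/ → /w/, giving /tpɪwðɔʃpʊj/.
The consonants /t/, /w/, /ʃ/, /j/ cannot be parsed into a legal (C)V(N) syllable (only a nasal (/m/, /n/, or /ŋ/) is licensed in coda position; onsets are limited to one consonant).
Epenthesis after each stranded consonant: /t/ → /tu/, /w/ → /wu/, /ʃ/ → /ʃu/, /j/ → /ju/.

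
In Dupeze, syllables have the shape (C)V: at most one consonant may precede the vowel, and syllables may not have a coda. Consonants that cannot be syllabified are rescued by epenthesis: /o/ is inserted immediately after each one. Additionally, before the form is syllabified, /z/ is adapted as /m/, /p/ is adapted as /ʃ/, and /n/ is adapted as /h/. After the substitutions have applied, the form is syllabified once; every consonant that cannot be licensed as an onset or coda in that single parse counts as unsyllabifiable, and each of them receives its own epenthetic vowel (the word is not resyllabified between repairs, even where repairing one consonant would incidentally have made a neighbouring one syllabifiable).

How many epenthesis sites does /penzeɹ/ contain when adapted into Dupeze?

2

After substitution the input is /ʃehmeɹ/.
The unsyllabifiable consonants are /h/, /ɹ/; each receives one epenthetic vowel.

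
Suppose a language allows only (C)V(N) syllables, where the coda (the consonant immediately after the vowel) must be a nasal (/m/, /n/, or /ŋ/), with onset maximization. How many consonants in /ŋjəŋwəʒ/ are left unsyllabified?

2

The consonants /ŋ/, /ʒ/ cannot be parsed into a legal (C)V(N) syllable (only a nasal (/m/, /n/, or /ŋ/) is licensed in coda position; onsets are limited to one consonant).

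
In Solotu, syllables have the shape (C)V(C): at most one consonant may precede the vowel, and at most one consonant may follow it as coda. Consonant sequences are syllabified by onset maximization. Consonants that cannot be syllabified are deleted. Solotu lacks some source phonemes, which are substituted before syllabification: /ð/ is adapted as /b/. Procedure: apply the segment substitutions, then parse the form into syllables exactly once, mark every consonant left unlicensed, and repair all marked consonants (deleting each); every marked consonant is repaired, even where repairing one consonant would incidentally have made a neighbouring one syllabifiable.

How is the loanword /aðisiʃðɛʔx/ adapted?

abisiʃbɛʔ

Substitution: /ð/ → /b/, giving /abisiʃbɛʔx/.
Under (C)V(C), the unsyllabifiable consonants are /x/ (at most one coda consonant is licensed; onsets are limited to one consonant).
Deletion applies to /x/.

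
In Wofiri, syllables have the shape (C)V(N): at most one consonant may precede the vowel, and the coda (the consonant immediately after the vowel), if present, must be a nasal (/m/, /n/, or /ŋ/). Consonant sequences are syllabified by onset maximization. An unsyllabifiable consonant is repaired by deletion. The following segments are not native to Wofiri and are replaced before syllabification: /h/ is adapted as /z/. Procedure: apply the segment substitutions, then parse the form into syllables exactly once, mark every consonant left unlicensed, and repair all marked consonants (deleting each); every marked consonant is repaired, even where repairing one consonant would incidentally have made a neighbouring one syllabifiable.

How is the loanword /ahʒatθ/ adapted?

aʒa

Substitution: /h/ → /z/, giving /azʒatθ/.
Under (C)V(N), the unsyllabifiable consonants are /z/, /t/, /θ/ (only a nasal (/m/, /n/, or /ŋ/) is licensed in coda position; onsets are limited to one consonant).
Each unlicensed consonant is deleted: /z/, /t/, /θ/.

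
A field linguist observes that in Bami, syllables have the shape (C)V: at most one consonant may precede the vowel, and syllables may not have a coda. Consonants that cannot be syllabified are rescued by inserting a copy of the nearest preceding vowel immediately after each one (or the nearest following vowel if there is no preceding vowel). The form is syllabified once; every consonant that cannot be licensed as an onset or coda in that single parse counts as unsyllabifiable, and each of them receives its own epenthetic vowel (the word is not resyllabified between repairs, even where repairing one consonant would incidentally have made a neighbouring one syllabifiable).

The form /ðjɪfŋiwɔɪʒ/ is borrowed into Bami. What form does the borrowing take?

ðɪjɪfɪŋiwɔɪʒɪ

Under (C)V, the unsyllabifiable consonants are /ð/, /f/, /ʒ/ (no codas are permitted; onsets are limited to one consonant).
Each unlicensed consonant becomes the onset of a new syllable: /ð/ → /ðɪ/, /f/ → /fɪ/, /ʒ/ → /ʒɪ/.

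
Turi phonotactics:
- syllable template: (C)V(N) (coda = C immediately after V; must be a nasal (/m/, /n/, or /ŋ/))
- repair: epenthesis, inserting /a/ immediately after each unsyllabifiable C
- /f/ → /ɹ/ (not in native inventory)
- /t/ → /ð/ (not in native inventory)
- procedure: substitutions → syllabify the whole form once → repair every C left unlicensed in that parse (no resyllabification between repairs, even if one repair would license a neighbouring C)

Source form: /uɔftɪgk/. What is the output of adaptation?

uɔɹaðɪgaka

Substitution: /f/ → /ɹ/, /t/ → /ð/, giving /uɔɹðɪgk/.
Under (C)V(N), the unsyllabifiable consonants are /ɹ/, /g/, /k/ (only a nasal (/m/, /n/, or /ŋ/) is licensed in coda position; onsets are limited to one consonant).
Epenthesis after each stranded consonant: /ɹ/ → /ɹa/, /g/ → /ga/, /k/ → /ka/.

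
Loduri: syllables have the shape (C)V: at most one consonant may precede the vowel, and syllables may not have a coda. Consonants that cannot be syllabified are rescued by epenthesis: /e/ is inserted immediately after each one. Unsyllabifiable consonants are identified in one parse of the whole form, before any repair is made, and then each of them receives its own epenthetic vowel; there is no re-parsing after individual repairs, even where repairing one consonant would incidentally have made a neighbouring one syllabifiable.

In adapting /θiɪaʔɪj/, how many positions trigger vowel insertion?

The unsyllabifiable consonants are /j/; each receives one epenthetic vowel.

1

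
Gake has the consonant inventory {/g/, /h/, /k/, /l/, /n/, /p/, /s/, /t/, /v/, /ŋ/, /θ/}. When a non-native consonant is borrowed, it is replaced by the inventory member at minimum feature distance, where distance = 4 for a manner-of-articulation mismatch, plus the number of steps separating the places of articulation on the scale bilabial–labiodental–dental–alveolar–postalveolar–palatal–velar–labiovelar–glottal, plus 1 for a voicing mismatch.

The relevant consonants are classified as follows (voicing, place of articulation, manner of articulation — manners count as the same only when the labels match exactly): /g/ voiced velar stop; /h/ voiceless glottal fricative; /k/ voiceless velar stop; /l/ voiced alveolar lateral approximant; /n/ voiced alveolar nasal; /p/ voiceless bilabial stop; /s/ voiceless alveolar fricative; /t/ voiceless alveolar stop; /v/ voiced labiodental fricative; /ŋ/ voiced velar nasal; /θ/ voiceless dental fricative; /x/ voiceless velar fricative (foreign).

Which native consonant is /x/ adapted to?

h

/h/ is closest: same manner (fricative), place distance 2 (velar→glottal), same voicing; total 2. Next closest is /s/ at distance 3.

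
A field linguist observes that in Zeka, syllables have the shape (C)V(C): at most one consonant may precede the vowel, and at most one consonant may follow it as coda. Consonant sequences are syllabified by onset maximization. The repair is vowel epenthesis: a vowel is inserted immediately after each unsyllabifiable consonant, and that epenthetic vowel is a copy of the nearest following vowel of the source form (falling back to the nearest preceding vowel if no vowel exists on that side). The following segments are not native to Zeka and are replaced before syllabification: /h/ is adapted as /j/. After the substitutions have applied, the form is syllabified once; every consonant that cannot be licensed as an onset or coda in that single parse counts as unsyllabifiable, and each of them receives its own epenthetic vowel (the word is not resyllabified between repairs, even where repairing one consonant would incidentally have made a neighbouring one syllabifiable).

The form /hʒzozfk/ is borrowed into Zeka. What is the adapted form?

joʒozozfoko

Substitution: /h/ → /j/, giving /jʒzozfk/.
Syllabifying with onset maximization leaves /j/, /ʒ/, /f/, /k/ stranded (at most one coda consonant is licensed; onsets are limited to one consonant).
Inserting the epenthetic vowel yields /j/ → /jo/, /ʒ/ → /ʒo/, /f/ → /fo/, /k/ → /ko/.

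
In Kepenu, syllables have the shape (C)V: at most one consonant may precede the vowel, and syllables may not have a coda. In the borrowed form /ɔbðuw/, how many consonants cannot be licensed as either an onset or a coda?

2

The consonants /b/, /w/ cannot be parsed into a legal (C)V syllable (no codas are permitted; onsets are limited to one consonant).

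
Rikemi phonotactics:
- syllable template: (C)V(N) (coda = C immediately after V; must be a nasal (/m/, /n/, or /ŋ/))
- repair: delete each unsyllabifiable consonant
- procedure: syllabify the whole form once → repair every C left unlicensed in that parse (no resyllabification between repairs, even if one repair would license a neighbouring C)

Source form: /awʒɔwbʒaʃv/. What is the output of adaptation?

aʒɔʒa

Syllabifying with onset maximization leaves /w/, /w/, /b/, /ʃ/, /v/ stranded (only a nasal (/m/, /n/, or /ŋ/) is licensed in coda position; onsets are limited to one consonant).
Deleting the stranded consonants removes /w/, /w/, /b/, /ʃ/, /v/.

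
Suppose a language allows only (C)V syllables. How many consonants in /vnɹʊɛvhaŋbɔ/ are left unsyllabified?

Under (C)V, the unsyllabifiable consonants are /v/, /n/, /v/, /ŋ/ (no codas are permitted; onsets are limited to one consonant).

4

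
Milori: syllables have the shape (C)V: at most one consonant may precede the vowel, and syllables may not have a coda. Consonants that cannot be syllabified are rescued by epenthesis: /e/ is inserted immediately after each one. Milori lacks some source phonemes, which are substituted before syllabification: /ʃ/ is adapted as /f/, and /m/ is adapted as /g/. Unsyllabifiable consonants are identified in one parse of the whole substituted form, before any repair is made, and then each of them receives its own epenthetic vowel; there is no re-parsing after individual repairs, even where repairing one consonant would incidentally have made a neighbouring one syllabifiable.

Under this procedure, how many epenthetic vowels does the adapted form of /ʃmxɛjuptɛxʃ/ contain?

After substitution the input is /fgxɛjuptɛxf/.
The unsyllabifiable consonants are /f/, /g/, /p/, /x/, /f/; each receives one epenthetic vowel.

5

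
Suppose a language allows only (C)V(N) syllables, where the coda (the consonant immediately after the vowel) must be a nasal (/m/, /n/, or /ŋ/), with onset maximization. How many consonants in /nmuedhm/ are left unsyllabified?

Syllabifying with onset maximization leaves /n/, /d/, /h/, /m/ stranded (only a nasal (/m/, /n/, or /ŋ/) is licensed in coda position; onsets are limited to one consonant).

4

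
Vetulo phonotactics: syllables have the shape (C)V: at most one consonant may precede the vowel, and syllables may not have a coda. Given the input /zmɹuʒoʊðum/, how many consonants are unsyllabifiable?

3

Under (C)V, the unsyllabifiable consonants are /z/, /m/, /m/ (no codas are permitted; onsets are limited to one consonant).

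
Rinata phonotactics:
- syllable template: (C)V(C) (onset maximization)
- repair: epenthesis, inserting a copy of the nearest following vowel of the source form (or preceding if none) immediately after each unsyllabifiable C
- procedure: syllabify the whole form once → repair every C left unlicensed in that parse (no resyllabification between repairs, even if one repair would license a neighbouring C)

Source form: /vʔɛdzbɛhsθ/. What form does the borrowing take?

vɛʔɛdzɛbɛhsɛθɛ

The consonants /v/, /z/, /s/, /θ/ cannot be parsed into a legal (C)V(C) syllable (at most one coda consonant is licensed; onsets are limited to one consonant).
Epenthesis after each stranded consonant: /v/ → /vɛ/, /z/ → /zɛ/, /s/ → /sɛ/, /θ/ → /θɛ/.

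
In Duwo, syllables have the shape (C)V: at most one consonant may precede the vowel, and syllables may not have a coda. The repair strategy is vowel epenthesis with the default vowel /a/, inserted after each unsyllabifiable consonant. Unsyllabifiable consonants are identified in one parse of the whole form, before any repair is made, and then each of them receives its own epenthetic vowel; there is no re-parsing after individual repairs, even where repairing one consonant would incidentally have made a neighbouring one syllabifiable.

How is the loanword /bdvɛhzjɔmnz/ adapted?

badavɛhazajɔmanaza

The consonants /b/, /d/, /h/, /z/, /m/, /n/, /z/ cannot be parsed into a legal (C)V syllable (no codas are permitted; onsets are limited to one consonant).
Inserting the epenthetic vowel yields /b/ → /ba/, /d/ → /da/, /h/ → /ha/, /z/ → /za/, /m/ → /ma/, /n/ → /na/, /z/ → /za/.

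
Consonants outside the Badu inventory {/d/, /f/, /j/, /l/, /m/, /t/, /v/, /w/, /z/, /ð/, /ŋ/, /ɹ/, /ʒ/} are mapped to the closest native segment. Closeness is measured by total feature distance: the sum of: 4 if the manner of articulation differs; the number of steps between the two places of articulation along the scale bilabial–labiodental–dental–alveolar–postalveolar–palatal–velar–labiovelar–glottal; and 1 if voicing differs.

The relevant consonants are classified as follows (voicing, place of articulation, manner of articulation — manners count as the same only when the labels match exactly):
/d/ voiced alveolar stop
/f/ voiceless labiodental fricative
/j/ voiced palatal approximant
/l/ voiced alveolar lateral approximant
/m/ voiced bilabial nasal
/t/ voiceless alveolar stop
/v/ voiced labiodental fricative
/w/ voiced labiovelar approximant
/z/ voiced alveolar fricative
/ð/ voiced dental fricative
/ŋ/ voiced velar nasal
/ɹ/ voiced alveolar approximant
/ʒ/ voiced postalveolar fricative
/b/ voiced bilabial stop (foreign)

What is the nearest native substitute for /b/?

d

/d/ is closest: same manner (stop), place distance 3 (bilabial→alveolar), same voicing; total 3. Next closest is /m/ at distance 4.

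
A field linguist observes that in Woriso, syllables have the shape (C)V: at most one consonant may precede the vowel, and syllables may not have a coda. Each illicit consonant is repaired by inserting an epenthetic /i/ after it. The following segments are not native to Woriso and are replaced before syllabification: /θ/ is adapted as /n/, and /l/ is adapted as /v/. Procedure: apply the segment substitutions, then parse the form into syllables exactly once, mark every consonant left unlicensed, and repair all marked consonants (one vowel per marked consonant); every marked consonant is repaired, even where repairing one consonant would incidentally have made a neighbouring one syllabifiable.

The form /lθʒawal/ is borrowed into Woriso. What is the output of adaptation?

Substitution: /l/ → /v/, /θ/ → /n/, giving /vnʒawav/.
The consonants /v/, /n/, /v/ cannot be parsed into a legal (C)V syllable (no codas are permitted; onsets are limited to one consonant).
Each unlicensed consonant becomes the onset of a new syllable: /v/ → /vi/, /n/ → /ni/, /v/ → /vi/.

viniʒawavi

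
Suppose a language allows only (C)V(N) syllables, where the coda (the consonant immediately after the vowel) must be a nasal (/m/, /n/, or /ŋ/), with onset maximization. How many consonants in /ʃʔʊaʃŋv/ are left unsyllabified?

4

Syllabifying with onset maximization leaves /ʃ/, /ʃ/, /ŋ/, /v/ stranded (only a nasal (/m/, /n/, or /ŋ/) is licensed in coda position; onsets are limited to one consonant).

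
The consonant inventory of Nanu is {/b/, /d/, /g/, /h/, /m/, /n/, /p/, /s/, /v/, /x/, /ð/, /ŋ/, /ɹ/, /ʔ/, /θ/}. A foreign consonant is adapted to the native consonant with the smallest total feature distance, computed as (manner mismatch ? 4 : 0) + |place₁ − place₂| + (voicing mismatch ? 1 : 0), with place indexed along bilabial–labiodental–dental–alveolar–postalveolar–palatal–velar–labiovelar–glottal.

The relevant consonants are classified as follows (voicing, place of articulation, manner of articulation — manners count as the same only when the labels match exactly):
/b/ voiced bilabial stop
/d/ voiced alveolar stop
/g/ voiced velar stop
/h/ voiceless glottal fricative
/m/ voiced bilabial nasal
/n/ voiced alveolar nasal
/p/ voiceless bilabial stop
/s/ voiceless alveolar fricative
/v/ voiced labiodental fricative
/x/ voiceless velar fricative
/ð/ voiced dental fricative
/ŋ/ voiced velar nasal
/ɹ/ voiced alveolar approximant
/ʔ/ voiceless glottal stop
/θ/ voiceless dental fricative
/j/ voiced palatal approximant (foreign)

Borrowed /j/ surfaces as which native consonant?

ɹ

/ɹ/ is closest: same manner (approximant), place distance 2 (palatal→alveolar), same voicing; total 2. Next closest is /g/ at distance 5.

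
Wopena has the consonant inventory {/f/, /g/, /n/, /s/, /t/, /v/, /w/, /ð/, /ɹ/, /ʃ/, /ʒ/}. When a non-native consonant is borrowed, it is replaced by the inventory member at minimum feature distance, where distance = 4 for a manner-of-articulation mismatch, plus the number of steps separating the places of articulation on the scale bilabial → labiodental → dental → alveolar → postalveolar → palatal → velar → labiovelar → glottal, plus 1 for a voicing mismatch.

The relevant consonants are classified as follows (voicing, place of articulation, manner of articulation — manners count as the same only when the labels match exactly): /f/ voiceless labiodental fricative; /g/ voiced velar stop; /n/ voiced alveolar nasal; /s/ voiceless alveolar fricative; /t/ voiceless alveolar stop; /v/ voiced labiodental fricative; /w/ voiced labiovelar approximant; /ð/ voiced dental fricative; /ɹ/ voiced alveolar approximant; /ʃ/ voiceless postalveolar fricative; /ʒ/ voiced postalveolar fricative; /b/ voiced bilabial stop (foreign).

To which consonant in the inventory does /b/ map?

/t/ is closest: same manner (stop), place distance 3 (bilabial→alveolar), voicing differs (+1); total 4. Next closest is /v/ at distance 5.

t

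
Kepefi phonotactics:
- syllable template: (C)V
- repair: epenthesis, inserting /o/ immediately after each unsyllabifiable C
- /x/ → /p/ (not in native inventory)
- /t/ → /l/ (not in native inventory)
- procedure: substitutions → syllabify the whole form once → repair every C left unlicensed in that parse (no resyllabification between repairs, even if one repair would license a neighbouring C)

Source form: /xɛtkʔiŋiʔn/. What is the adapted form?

Substitution: /x/ → /p/, /t/ → /l/, giving /pɛlkʔiŋiʔn/.
Syllabifying with onset maximization leaves /l/, /k/, /ʔ/, /n/ stranded (no codas are permitted; onsets are limited to one consonant).
Inserting the epenthetic vowel yields /l/ → /lo/, /k/ → /ko/, /ʔ/ → /ʔo/, /n/ → /no/.

pɛlokoʔiŋiʔono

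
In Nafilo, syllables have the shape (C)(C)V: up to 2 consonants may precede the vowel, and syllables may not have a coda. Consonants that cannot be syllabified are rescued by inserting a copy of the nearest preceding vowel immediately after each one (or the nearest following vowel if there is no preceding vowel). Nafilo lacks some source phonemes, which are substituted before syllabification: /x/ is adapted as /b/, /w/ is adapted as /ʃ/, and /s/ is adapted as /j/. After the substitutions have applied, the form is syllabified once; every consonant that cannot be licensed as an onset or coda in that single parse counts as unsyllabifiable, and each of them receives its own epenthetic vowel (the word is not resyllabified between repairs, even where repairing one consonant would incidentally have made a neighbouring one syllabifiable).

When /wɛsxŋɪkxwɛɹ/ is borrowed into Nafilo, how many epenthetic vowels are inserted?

3

After substitution the input is /ʃɛjbŋɪkbʃɛɹ/.
The unsyllabifiable consonants are /j/, /k/, /ɹ/; each receives one epenthetic vowel.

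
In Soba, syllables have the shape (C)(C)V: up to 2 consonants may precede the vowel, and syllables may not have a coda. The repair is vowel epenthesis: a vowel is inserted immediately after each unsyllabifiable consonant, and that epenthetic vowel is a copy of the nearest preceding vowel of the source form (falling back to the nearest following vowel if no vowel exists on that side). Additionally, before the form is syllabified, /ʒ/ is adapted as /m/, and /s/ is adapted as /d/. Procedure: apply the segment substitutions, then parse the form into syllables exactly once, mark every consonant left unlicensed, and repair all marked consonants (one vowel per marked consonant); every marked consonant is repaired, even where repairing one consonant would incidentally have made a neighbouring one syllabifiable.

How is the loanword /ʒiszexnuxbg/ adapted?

midzexnuxubugu

Substitution: /ʒ/ → /m/, /s/ → /d/, giving /midzexnuxbg/.
Under (C)(C)V, the unsyllabifiable consonants are /x/, /b/, /g/ (no codas are permitted; onsets may contain at most 2 consonants).
Epenthesis after each stranded consonant: /x/ → /xu/, /b/ → /bu/, /g/ → /gu/.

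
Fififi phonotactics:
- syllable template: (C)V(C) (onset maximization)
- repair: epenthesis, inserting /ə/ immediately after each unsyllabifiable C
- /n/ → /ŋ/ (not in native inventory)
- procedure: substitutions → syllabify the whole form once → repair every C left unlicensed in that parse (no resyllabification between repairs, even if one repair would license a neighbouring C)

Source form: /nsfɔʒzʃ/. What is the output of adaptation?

Substitution: /n/ → /ŋ/, giving /ŋsfɔʒzʃ/.
Syllabifying with onset maximization leaves /ŋ/, /s/, /z/, /ʃ/ stranded (at most one coda consonant is licensed; onsets are limited to one consonant).
Epenthesis after each stranded consonant: /ŋ/ → /ŋə/, /s/ → /sə/, /z/ → /zə/, /ʃ/ → /ʃə/.

ŋəsəfɔʒzəʃə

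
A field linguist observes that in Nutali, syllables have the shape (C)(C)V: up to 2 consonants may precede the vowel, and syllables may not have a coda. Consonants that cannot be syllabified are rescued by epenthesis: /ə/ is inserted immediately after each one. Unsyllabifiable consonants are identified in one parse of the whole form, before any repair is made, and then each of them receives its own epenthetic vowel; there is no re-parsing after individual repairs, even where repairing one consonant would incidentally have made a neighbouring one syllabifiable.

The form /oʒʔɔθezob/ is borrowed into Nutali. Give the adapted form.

oʒʔɔθezobə

The consonants /b/ cannot be parsed into a legal (C)(C)V syllable (no codas are permitted; onsets may contain at most 2 consonants).
Inserting the epenthetic vowel yields /b/ → /bə/.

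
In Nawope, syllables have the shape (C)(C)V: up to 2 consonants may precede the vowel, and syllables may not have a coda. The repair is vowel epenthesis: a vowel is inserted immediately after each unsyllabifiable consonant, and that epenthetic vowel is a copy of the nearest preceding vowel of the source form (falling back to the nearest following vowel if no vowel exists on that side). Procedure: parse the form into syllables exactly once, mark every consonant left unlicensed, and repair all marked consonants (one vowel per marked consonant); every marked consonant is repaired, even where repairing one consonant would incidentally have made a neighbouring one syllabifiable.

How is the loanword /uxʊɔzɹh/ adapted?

Under (C)(C)V, the unsyllabifiable consonants are /z/, /ɹ/, /h/ (no codas are permitted; onsets may contain at most 2 consonants).
Epenthesis after each stranded consonant: /z/ → /zɔ/, /ɹ/ → /ɹɔ/, /h/ → /hɔ/.

uxʊɔzɔɹɔhɔ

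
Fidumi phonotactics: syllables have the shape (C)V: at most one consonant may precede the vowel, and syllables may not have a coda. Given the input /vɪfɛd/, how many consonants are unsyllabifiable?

The consonants /d/ cannot be parsed into a legal (C)V syllable (no codas are permitted; onsets are limited to one consonant).

1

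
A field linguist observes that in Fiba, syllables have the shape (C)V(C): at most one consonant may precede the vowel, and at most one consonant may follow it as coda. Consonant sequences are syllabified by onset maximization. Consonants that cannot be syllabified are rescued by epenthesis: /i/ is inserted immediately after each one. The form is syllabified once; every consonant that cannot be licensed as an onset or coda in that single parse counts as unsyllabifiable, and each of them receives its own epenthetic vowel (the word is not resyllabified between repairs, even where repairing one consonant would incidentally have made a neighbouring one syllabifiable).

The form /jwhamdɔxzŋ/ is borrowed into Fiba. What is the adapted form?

The consonants /j/, /w/, /z/, /ŋ/ cannot be parsed into a legal (C)V(C) syllable (at most one coda consonant is licensed; onsets are limited to one consonant).
Inserting the epenthetic vowel yields /j/ → /ji/, /w/ → /wi/, /z/ → /zi/, /ŋ/ → /ŋi/.

jiwihamdɔxziŋi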